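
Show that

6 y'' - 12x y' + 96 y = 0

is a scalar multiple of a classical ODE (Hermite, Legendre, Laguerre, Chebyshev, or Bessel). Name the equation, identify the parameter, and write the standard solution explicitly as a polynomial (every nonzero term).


All three coefficients share the factor 6; dividing through by 6 gives  y'' - 2x y' + 16 y = 0.
This matches the Hermite equation y'' - 2x y' + 2n y = 0 with 2n = 16, so n = 8; the polynomial solution is H_8(x).
With y = sum_k a_k x^k, matching x^k gives (k+2)(k+1) a_{k+2} = 2(k - n) a_k = 2(k - 8) a_k. The right side vanishes at k = 8, so the series with the parity of 8 terminates at degree 8.
Standard normalization: leading coefficient of H_n is 2^n, so a_8 = 2^8 = 256. Work downward with a_k = (k+1)(k+2) a_{k+2} / (2(k - n)):
  a_6 = (7)(8)(256) / (2(6 - 8)) = 14336/(-4) = -3584
  a_4 = (5)(6)(-3584) / (2(4 - 8)) = -107520/(-8) = 13440
  a_2 = (3)(4)(13440) / (2(2 - 8)) = 161280/(-12) = -13440
  a_0 = (1)(2)(-13440) / (2(0 - 8)) = -26880/(-16) = 1680
Hence H_8(x) = 256 x^8 - 3584 x^6 + 13440 x^4 - 13440 x^2 + 1680.

H_8(x); series = 256 x^8 - 3584 x^6 + 13440 x^4 - 13440 x^2 + 1680


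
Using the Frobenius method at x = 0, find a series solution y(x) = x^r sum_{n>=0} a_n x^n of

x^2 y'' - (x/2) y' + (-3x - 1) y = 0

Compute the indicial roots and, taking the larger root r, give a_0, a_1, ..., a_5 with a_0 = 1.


Write in Frobenius form y'' + (p(x)/x) y' + (q(x)/x^2) y = 0:
  p(x) = -1/2,  q(x) = -3x - 1.
Indicial equation: r(r-1) + (-1/2) r + (-1) = 0 -> roots r_1 = 2, r_2 = -1/2.
Take r = r_1 = 2. Let y(x) = x^r sum_{n>=0} a_n x^n with a_0 = 1.
Substitute y = x^r sum a_n x^n and match x^{r+n}. The recurrence is
  D(n) a_n - 3 a_{n-1} = 0,  where D(n) = (r+n)(r+n-1) + (-1/2)(r+n) + (-1).
  a_n = 3 / D(n) * a_{n-1}.
Since the indicial polynomial factors as (r - r_1)(r - r_2), D(n) = (r_1 + n - r_1)(r_1 + n - r_2) = n(n + 5/2).
Evaluating step by step (a_0 = 1):
  n = 1: D(1) = 1(1 + 5/2) = 7/2; numerator = 3(1) = 3; a_1 = (3)/(7/2) = 6/7
  n = 2: D(2) = 2(2 + 5/2) = 9; numerator = 3(6/7) = 18/7; a_2 = (18/7)/(9) = 2/7
  n = 3: D(3) = 3(3 + 5/2) = 33/2; numerator = 3(2/7) = 6/7; a_3 = (6/7)/(33/2) = 4/77
  n = 4: D(4) = 4(4 + 5/2) = 26; numerator = 3(4/77) = 12/77; a_4 = (12/77)/(26) = 6/1001
  n = 5: D(5) = 5(5 + 5/2) = 75/2; numerator = 3(6/1001) = 18/1001; a_5 = (18/1001)/(75/2) = 12/25025

r = 2; a_0 = 1; a_1 = 6/7; a_2 = 2/7; a_3 = 4/77; a_4 = 6/1001; a_5 = 12/25025


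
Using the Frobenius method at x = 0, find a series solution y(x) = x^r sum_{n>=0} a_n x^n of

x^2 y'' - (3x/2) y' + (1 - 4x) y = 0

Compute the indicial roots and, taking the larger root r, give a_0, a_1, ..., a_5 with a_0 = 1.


Write in Frobenius form y'' + (p(x)/x) y' + (q(x)/x^2) y = 0:
  p(x) = -3/2,  q(x) = 1 - 4x.
Indicial equation: r(r-1) + (-3/2) r + (1) = 0 -> roots r_1 = 2, r_2 = 1/2.
Take r = r_1 = 2. Let y(x) = x^r sum_{n>=0} a_n x^n with a_0 = 1.
Substitute y = x^r sum a_n x^n and match x^{r+n}. The recurrence is
  D(n) a_n - 4 a_{n-1} = 0,  where D(n) = (r+n)(r+n-1) + (-3/2)(r+n) + (1).
  a_n = 4 / D(n) * a_{n-1}.
Since the indicial polynomial factors as (r - r_1)(r - r_2), D(n) = (r_1 + n - r_1)(r_1 + n - r_2) = n(n + 3/2).
Evaluating step by step (a_0 = 1):
  n = 1: D(1) = 1(1 + 3/2) = 5/2; numerator = 4(1) = 4; a_1 = (4)/(5/2) = 8/5
  n = 2: D(2) = 2(2 + 3/2) = 7; numerator = 4(8/5) = 32/5; a_2 = (32/5)/(7) = 32/35
  n = 3: D(3) = 3(3 + 3/2) = 27/2; numerator = 4(32/35) = 128/35; a_3 = (128/35)/(27/2) = 256/945
  n = 4: D(4) = 4(4 + 3/2) = 22; numerator = 4(256/945) = 1024/945; a_4 = (1024/945)/(22) = 512/10395
  n = 5: D(5) = 5(5 + 3/2) = 65/2; numerator = 4(512/10395) = 2048/10395; a_5 = (2048/10395)/(65/2) = 4096/675675

r = 2; a_0 = 1; a_1 = 8/5; a_2 = 32/35; a_3 = 256/945; a_4 = 512/10395; a_5 = 4096/675675


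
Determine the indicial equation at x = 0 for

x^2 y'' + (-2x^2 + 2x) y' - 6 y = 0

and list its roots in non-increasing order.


Divide by x^2 to reach normal form y'' + P_1(x) y' + P_2(x) y = 0 with P_1(x) = -2 + 2/x and P_2(x) = -6/x^2.
x = 0 is a singular point because the y'-coefficient -2 + 2/x has a pole at x = 0 and the y-coefficient -6/x^2 has a pole at x = 0.
It is a regular singular point because x P_1(x) = p(x) = 2 - 2x and x^2 P_2(x) = q(x) = -6 are polynomials, hence analytic at x = 0.
p(0) = 2,  q(0) = -6.
Indicial equation: r(r-1) + p(0) r + q(0) = 0, i.e. r^2 + (p(0) - 1) r + q(0) = 0, i.e. r^2 + 1 r - 6 = 0.
Discriminant: (1)^2 - 4(-6) = 25, so r = (-1 ± 5)/2.
Solving: r_1 = 2, r_2 = -3.

indicial: r^2 + 1 r - 6 = 0; roots r_1 = 2, r_2 = -3


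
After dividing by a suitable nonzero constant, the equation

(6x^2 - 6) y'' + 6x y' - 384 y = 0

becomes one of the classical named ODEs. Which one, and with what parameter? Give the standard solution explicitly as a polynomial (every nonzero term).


All three coefficients share the factor -6; dividing through by -6 gives  (1 - x^2) y'' - x y' + 64 y = 0.
This matches the Chebyshev equation (1 - x^2) y'' - x y' + n^2 y = 0 (note the -x y' term, not -2x y') with n^2 = 64, so n = 8; the polynomial solution is T_8(x).
With y = sum_k a_k x^k, matching x^k gives (k+2)(k+1) a_{k+2} = (k^2 - n^2) a_k = (k - 8)(k + 8) a_k. The right side vanishes at k = 8, so the series with the parity of 8 terminates at degree 8.
Standard normalization: leading coefficient of T_n is 2^(n-1), so a_8 = 2^7 = 128. Work downward with a_k = (k+1)(k+2) a_{k+2} / ((k - 8)(k + 8)):
  a_6 = (7)(8)(128) / ((6 - 8)(6 + 8)) = 7168/(-28) = -256
  a_4 = (5)(6)(-256) / ((4 - 8)(4 + 8)) = -7680/(-48) = 160
  a_2 = (3)(4)(160) / ((2 - 8)(2 + 8)) = 1920/(-60) = -32
  a_0 = (1)(2)(-32) / ((0 - 8)(0 + 8)) = -64/(-64) = 1
Hence T_8(x) = 128 x^8 - 256 x^6 + 160 x^4 - 32 x^2 + 1.

T_8(x); series = 128 x^8 - 256 x^6 + 160 x^4 - 32 x^2 + 1


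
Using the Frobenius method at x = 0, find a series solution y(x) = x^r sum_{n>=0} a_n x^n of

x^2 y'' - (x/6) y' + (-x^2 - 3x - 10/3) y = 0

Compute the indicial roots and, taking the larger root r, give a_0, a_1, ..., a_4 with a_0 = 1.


Write in Frobenius form y'' + (p(x)/x) y' + (q(x)/x^2) y = 0:
  p(x) = -1/6,  q(x) = -x^2 - 3x - 10/3.
Indicial equation: r(r-1) + (-1/6) r + (-10/3) = 0 -> roots r_1 = 5/2, r_2 = -4/3.
Take r = r_1 = 5/2. Let y(x) = x^r sum_{n>=0} a_n x^n with a_0 = 1.
Substitute y = x^r sum a_n x^n and match x^{r+n}. The recurrence is
  D(n) a_n - 3 a_{n-1} - 1 a_{n-2} = 0,  where D(n) = (r+n)(r+n-1) + (-1/6)(r+n) + (-10/3).
  a_n = [3 a_{n-1} + 1 a_{n-2}] / D(n).
Since the indicial polynomial factors as (r - r_1)(r - r_2), D(n) = (r_1 + n - r_1)(r_1 + n - r_2) = n(n + 23/6).
Evaluating step by step (a_0 = 1):
  n = 1: D(1) = 1(1 + 23/6) = 29/6; numerator = 3(1) = 3; a_1 = (3)/(29/6) = 18/29
  n = 2: D(2) = 2(2 + 23/6) = 35/3; numerator = 3(18/29) + 1(1) = 83/29; a_2 = (83/29)/(35/3) = 249/1015
  n = 3: D(3) = 3(3 + 23/6) = 41/2; numerator = 3(249/1015) + 1(18/29) = 1377/1015; a_3 = (1377/1015)/(41/2) = 2754/41615
  n = 4: D(4) = 4(4 + 23/6) = 94/3; numerator = 3(2754/41615) + 1(249/1015) = 18471/41615; a_4 = (18471/41615)/(94/3) = 1179/83230

r = 5/2; a_0 = 1; a_1 = 18/29; a_2 = 249/1015; a_3 = 2754/41615; a_4 = 1179/83230


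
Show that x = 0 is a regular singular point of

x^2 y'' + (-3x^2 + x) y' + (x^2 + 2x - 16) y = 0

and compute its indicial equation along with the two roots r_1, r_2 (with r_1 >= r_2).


Divide by x^2 to reach normal form y'' + P_1(x) y' + P_2(x) y = 0 with P_1(x) = -3 + 1/x and P_2(x) = 1 + 2/x - 16/x^2.
x = 0 is a singular point because the y'-coefficient -3 + 1/x has a pole at x = 0 and the y-coefficient 1 + 2/x - 16/x^2 has a pole at x = 0.
It is a regular singular point because x P_1(x) = p(x) = 1 - 3x and x^2 P_2(x) = q(x) = x^2 + 2x - 16 are polynomials, hence analytic at x = 0.
p(0) = 1,  q(0) = -16.
Indicial equation: r(r-1) + p(0) r + q(0) = 0, i.e. r^2 + (p(0) - 1) r + q(0) = 0, i.e. r^2 - 16 = 0.
Discriminant: (0)^2 - 4(-16) = 64, so r = (0 ± 8)/2.
Solving: r_1 = 4, r_2 = -4.

indicial: r^2 - 16 = 0; roots r_1 = 4, r_2 = -4


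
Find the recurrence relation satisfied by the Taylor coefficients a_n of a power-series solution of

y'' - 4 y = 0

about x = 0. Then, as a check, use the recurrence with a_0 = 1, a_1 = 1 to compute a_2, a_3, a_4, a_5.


Substitute y = sum_n a_n x^n into y'' + (const) y = 0.
y''(x) = sum_{n>=0} (n+2)(n+1) a_{n+2} x^n.
The ODE becomes sum_n [(n+2)(n+1) a_{n+2} - 4 a_n] x^n = 0.
Setting each coefficient to zero gives the recurrence:
  (n+2)(n+1) a_{n+2} - 4 a_n = 0,
  a_{n+2} = 4 / ((n+1)(n+2)) a_n.

Check with a_0 = 1, a_1 = 1 (apply the recurrence for n = 0, 1, 2, 3): a_0 = 1, a_1 = 1, a_2 = 2, a_3 = 2/3, a_4 = 2/3, a_5 = 2/15.

a_{n+2} = 4/((n+1)(n+2)) * a_n; check: a_0 = 1, a_1 = 1, a_2 = 2, a_3 = 2/3, a_4 = 2/3, a_5 = 2/15


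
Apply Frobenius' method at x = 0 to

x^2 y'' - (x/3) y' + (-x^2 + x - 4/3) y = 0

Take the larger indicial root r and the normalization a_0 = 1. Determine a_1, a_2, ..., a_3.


Write in Frobenius form y'' + (p(x)/x) y' + (q(x)/x^2) y = 0:
  p(x) = -1/3,  q(x) = -x^2 + x - 4/3.
Indicial equation: r(r-1) + (-1/3) r + (-4/3) = 0 -> roots r_1 = 2, r_2 = -2/3.
Take r = r_1 = 2. Let y(x) = x^r sum_{n>=0} a_n x^n with a_0 = 1.
Substitute y = x^r sum a_n x^n and match x^{r+n}. The recurrence is
  D(n) a_n + 1 a_{n-1} - 1 a_{n-2} = 0,  where D(n) = (r+n)(r+n-1) + (-1/3)(r+n) + (-4/3).
  a_n = [-1 a_{n-1} + 1 a_{n-2}] / D(n).
Since the indicial polynomial factors as (r - r_1)(r - r_2), D(n) = (r_1 + n - r_1)(r_1 + n - r_2) = n(n + 8/3).
Evaluating step by step (a_0 = 1):
  n = 1: D(1) = 1(1 + 8/3) = 11/3; numerator = -1(1) = -1; a_1 = (-1)/(11/3) = -3/11
  n = 2: D(2) = 2(2 + 8/3) = 28/3; numerator = -1(-3/11) + 1(1) = 14/11; a_2 = (14/11)/(28/3) = 3/22
  n = 3: D(3) = 3(3 + 8/3) = 17; numerator = -1(3/22) + 1(-3/11) = -9/22; a_3 = (-9/22)/(17) = -9/374

r = 2; a_0 = 1; a_1 = -3/11; a_2 = 3/22; a_3 = -9/374


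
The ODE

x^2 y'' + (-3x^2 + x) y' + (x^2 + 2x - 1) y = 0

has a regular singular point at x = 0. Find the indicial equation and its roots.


Divide by x^2 to reach normal form y'' + P_1(x) y' + P_2(x) y = 0 with P_1(x) = -3 + 1/x and P_2(x) = 1 + 2/x - 1/x^2.
x = 0 is a singular point because the y'-coefficient -3 + 1/x has a pole at x = 0 and the y-coefficient 1 + 2/x - 1/x^2 has a pole at x = 0.
It is a regular singular point because x P_1(x) = p(x) = 1 - 3x and x^2 P_2(x) = q(x) = x^2 + 2x - 1 are polynomials, hence analytic at x = 0.
p(0) = 1,  q(0) = -1.
Indicial equation: r(r-1) + p(0) r + q(0) = 0, i.e. r^2 + (p(0) - 1) r + q(0) = 0, i.e. r^2 - 1 = 0.
Discriminant: (0)^2 - 4(-1) = 4, so r = (0 ± 2)/2.
Solving: r_1 = 1, r_2 = -1.

indicial: r^2 - 1 = 0; roots r_1 = 1, r_2 = -1


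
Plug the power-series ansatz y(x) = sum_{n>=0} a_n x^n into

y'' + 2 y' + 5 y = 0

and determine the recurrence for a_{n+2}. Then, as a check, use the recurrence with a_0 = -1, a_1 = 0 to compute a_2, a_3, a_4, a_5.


Substitute y = sum_n a_n x^n.
y''(x) has coefficient (n+2)(n+1) a_{n+2} at x^n;
2 y'(x) has coefficient 2 (n+1) a_{n+1} at x^n;
5 y(x) has coefficient 5 a_n at x^n.
Matching x^n: (n+2)(n+1) a_{n+2} + 2 (n+1) a_{n+1} + 5 a_n = 0.
Thus a_{n+2} = [-2 (n+1) a_{n+1} - 5 a_n] / ((n+1)(n+2)).

Check with a_0 = -1, a_1 = 0 (apply the recurrence for n = 0, 1, 2, 3): a_0 = -1, a_1 = 0, a_2 = 5/2, a_3 = -5/3, a_4 = -5/24, a_5 = 1/2.

a_(n+2) = [-2 (n+1) a_(n+1) - 5 a_n] / ((n+1)(n+2)); check: a_0 = -1, a_1 = 0, a_2 = 5/2, a_3 = -5/3, a_4 = -5/24, a_5 = 1/2


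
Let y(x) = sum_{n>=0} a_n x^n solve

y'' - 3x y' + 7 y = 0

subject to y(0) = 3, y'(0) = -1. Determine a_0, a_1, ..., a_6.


Ansatz: y(x) = sum_{n>=0} a_n x^n, so y'(x) = sum_{n>=1} n a_n x^(n-1) and y''(x) = sum_{n>=2} n(n-1) a_n x^(n-2).
Substitute into P(x) y'' + Q(x) y' + R(x) y = 0 with P(x) = 1, Q(x) = -3x, R(x) = 7, and match powers of x.
Initial conditions: a_0 = 3, a_1 = -1.
Setting the coefficient of each power of x to zero and solving order by order (substituting the coefficients already found):
  x^0: 2 a_2 + 7 a_0 = 0  ->  2 a_2 = -7 a_0 = -21  ->  a_2 = -21/2
  x^1: 6 a_3 + 4 a_1 = 0  ->  6 a_3 = -4 a_1 = 4  ->  a_3 = 2/3
  x^2: 12 a_4 + a_2 = 0  ->  12 a_4 = -a_2 = 21/2  ->  a_4 = 7/8
  x^3: 20 a_5 - 2 a_3 = 0  ->  20 a_5 = 2 a_3 = 4/3  ->  a_5 = 1/15
  x^4: 30 a_6 - 5 a_4 = 0  ->  30 a_6 = 5 a_4 = 35/8  ->  a_6 = 7/48
Truncated series: y(x) = 3 - x - (21/2) x^2 + (2/3) x^3 + (7/8) x^4 + (1/15) x^5 + (7/48) x^6 + O(x^7).

a_0 = 3; a_1 = -1; a_2 = -21/2; a_3 = 2/3; a_4 = 7/8; a_5 = 1/15; a_6 = 7/48


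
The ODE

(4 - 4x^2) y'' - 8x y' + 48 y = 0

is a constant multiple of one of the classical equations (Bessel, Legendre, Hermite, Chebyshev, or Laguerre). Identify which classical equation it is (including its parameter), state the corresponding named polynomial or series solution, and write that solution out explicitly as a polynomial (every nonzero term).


All three coefficients share the factor 4; dividing through by 4 gives  (1 - x^2) y'' - 2x y' + 12 y = 0.
This matches the Legendre equation (1 - x^2) y'' - 2x y' + n(n+1) y = 0 (note the -2x y' term) with n(n+1) = 12, so n = 3; the polynomial solution is P_3(x).
With y = sum_k a_k x^k, matching x^k gives (k+2)(k+1) a_{k+2} = [k(k+1) - n(n+1)] a_k = (k - 3)(k + 4) a_k. The right side vanishes at k = 3, so the series with the parity of 3 terminates at degree 3.
Standard normalization (P_n(1) = 1): leading coefficient (2n)!/(2^n (n!)^2) = 720/(8*36) = 5/2, so a_3 = 5/2. Work downward with a_k = (k+1)(k+2) a_{k+2} / ((k - 3)(k + 4)):
  a_1 = (2)(3)(5/2) / ((1 - 3)(1 + 4)) = 15/(-10) = -3/2
Hence P_3(x) = 5 x^3/2 - 3 x/2.

P_3(x); series = 5 x^3/2 - 3 x/2


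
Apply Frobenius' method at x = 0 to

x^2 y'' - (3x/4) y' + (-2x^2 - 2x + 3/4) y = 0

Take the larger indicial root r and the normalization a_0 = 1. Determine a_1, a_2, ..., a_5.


Write in Frobenius form y'' + (p(x)/x) y' + (q(x)/x^2) y = 0:
  p(x) = -3/4,  q(x) = -2x^2 - 2x + 3/4.
Indicial equation: r(r-1) + (-3/4) r + (3/4) = 0 -> roots r_1 = 1, r_2 = 3/4.
Take r = r_1 = 1. Let y(x) = x^r sum_{n>=0} a_n x^n with a_0 = 1.
Substitute y = x^r sum a_n x^n and match x^{r+n}. The recurrence is
  D(n) a_n - 2 a_{n-1} - 2 a_{n-2} = 0,  where D(n) = (r+n)(r+n-1) + (-3/4)(r+n) + (3/4).
  a_n = [2 a_{n-1} + 2 a_{n-2}] / D(n).
Since the indicial polynomial factors as (r - r_1)(r - r_2), D(n) = (r_1 + n - r_1)(r_1 + n - r_2) = n(n + 1/4).
Evaluating step by step (a_0 = 1):
  n = 1: D(1) = 1(1 + 1/4) = 5/4; numerator = 2(1) = 2; a_1 = (2)/(5/4) = 8/5
  n = 2: D(2) = 2(2 + 1/4) = 9/2; numerator = 2(8/5) + 2(1) = 26/5; a_2 = (26/5)/(9/2) = 52/45
  n = 3: D(3) = 3(3 + 1/4) = 39/4; numerator = 2(52/45) + 2(8/5) = 248/45; a_3 = (248/45)/(39/4) = 992/1755
  n = 4: D(4) = 4(4 + 1/4) = 17; numerator = 2(992/1755) + 2(52/45) = 1208/351; a_4 = (1208/351)/(17) = 1208/5967
  n = 5: D(5) = 5(5 + 1/4) = 105/4; numerator = 2(1208/5967) + 2(992/1755) = 45808/29835; a_5 = (45808/29835)/(105/4) = 26176/447525

r = 1; a_0 = 1; a_1 = 8/5; a_2 = 52/45; a_3 = 992/1755; a_4 = 1208/5967; a_5 = 26176/447525


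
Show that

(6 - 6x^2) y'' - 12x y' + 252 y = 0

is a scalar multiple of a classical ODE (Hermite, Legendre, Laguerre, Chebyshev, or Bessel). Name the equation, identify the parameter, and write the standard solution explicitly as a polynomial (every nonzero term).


All three coefficients share the factor 6; dividing through by 6 gives  (1 - x^2) y'' - 2x y' + 42 y = 0.
This matches the Legendre equation (1 - x^2) y'' - 2x y' + n(n+1) y = 0 (note the -2x y' term) with n(n+1) = 42, so n = 6; the polynomial solution is P_6(x).
With y = sum_k a_k x^k, matching x^k gives (k+2)(k+1) a_{k+2} = [k(k+1) - n(n+1)] a_k = (k - 6)(k + 7) a_k. The right side vanishes at k = 6, so the series with the parity of 6 terminates at degree 6.
Standard normalization (P_n(1) = 1): leading coefficient (2n)!/(2^n (n!)^2) = 479001600/(64*518400) = 231/16, so a_6 = 231/16. Work downward with a_k = (k+1)(k+2) a_{k+2} / ((k - 6)(k + 7)):
  a_4 = (5)(6)(231/16) / ((4 - 6)(4 + 7)) = (3465/8)/(-22) = -315/16
  a_2 = (3)(4)(-315/16) / ((2 - 6)(2 + 7)) = (-945/4)/(-36) = 105/16
  a_0 = (1)(2)(105/16) / ((0 - 6)(0 + 7)) = (105/8)/(-42) = -5/16
Hence P_6(x) = 231 x^6/16 - 315 x^4/16 + 105 x^2/16 - 5/16.

P_6(x); series = 231 x^6/16 - 315 x^4/16 + 105 x^2/16 - 5/16


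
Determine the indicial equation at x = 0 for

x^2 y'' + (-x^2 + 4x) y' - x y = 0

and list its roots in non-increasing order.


Divide by x^2 to reach normal form y'' + P_1(x) y' + P_2(x) y = 0 with P_1(x) = -1 + 4/x and P_2(x) = -1/x.
x = 0 is a singular point because the y'-coefficient -1 + 4/x has a pole at x = 0 and the y-coefficient -1/x has a pole at x = 0.
It is a regular singular point because x P_1(x) = p(x) = 4 - x and x^2 P_2(x) = q(x) = -x are polynomials, hence analytic at x = 0.
p(0) = 4,  q(0) = 0.
Indicial equation: r(r-1) + p(0) r + q(0) = 0, i.e. r^2 + (p(0) - 1) r + q(0) = 0, i.e. r^2 + 3 r = 0.
Discriminant: (3)^2 - 4(0) = 9, so r = (-3 ± 3)/2.
Solving: r_1 = 0, r_2 = -3.

indicial: r^2 + 3 r = 0; roots r_1 = 0, r_2 = -3


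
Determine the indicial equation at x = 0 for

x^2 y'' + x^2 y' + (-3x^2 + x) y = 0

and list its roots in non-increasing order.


Divide by x^2 to reach normal form y'' + P_1(x) y' + P_2(x) y = 0 with P_1(x) = 1 and P_2(x) = -3 + 1/x.
x = 0 is a singular point because the y-coefficient -3 + 1/x has a pole at x = 0.
It is a regular singular point because x P_1(x) = p(x) = x and x^2 P_2(x) = q(x) = -3x^2 + x are polynomials, hence analytic at x = 0.
p(0) = 0,  q(0) = 0.
Indicial equation: r(r-1) + p(0) r + q(0) = 0, i.e. r^2 + (p(0) - 1) r + q(0) = 0, i.e. r^2 - 1 r = 0.
Discriminant: (-1)^2 - 4(0) = 1, so r = (1 ± 1)/2.
Solving: r_1 = 1, r_2 = 0.

indicial: r^2 - 1 r = 0; roots r_1 = 1, r_2 = 0


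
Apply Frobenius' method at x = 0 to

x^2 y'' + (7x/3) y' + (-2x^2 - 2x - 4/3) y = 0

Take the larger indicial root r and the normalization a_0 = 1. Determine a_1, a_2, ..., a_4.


Write in Frobenius form y'' + (p(x)/x) y' + (q(x)/x^2) y = 0:
  p(x) = 7/3,  q(x) = -2x^2 - 2x - 4/3.
Indicial equation: r(r-1) + (7/3) r + (-4/3) = 0 -> roots r_1 = 2/3, r_2 = -2.
Take r = r_1 = 2/3. Let y(x) = x^r sum_{n>=0} a_n x^n with a_0 = 1.
Substitute y = x^r sum a_n x^n and match x^{r+n}. The recurrence is
  D(n) a_n - 2 a_{n-1} - 2 a_{n-2} = 0,  where D(n) = (r+n)(r+n-1) + (7/3)(r+n) + (-4/3).
  a_n = [2 a_{n-1} + 2 a_{n-2}] / D(n).
Since the indicial polynomial factors as (r - r_1)(r - r_2), D(n) = (r_1 + n - r_1)(r_1 + n - r_2) = n(n + 8/3).
Evaluating step by step (a_0 = 1):
  n = 1: D(1) = 1(1 + 8/3) = 11/3; numerator = 2(1) = 2; a_1 = (2)/(11/3) = 6/11
  n = 2: D(2) = 2(2 + 8/3) = 28/3; numerator = 2(6/11) + 2(1) = 34/11; a_2 = (34/11)/(28/3) = 51/154
  n = 3: D(3) = 3(3 + 8/3) = 17; numerator = 2(51/154) + 2(6/11) = 135/77; a_3 = (135/77)/(17) = 135/1309
  n = 4: D(4) = 4(4 + 8/3) = 80/3; numerator = 2(135/1309) + 2(51/154) = 1137/1309; a_4 = (1137/1309)/(80/3) = 3411/104720

r = 2/3; a_0 = 1; a_1 = 6/11; a_2 = 51/154; a_3 = 135/1309; a_4 = 3411/104720


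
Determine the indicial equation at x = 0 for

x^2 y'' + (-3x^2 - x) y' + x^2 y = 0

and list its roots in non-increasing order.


Divide by x^2 to reach normal form y'' + P_1(x) y' + P_2(x) y = 0 with P_1(x) = -3 - 1/x and P_2(x) = 1.
x = 0 is a singular point because the y'-coefficient -3 - 1/x has a pole at x = 0.
It is a regular singular point because x P_1(x) = p(x) = -3x - 1 and x^2 P_2(x) = q(x) = x^2 are polynomials, hence analytic at x = 0.
p(0) = -1,  q(0) = 0.
Indicial equation: r(r-1) + p(0) r + q(0) = 0, i.e. r^2 + (p(0) - 1) r + q(0) = 0, i.e. r^2 - 2 r = 0.
Discriminant: (-2)^2 - 4(0) = 4, so r = (2 ± 2)/2.
Solving: r_1 = 2, r_2 = 0.

indicial: r^2 - 2 r = 0; roots r_1 = 2, r_2 = 0


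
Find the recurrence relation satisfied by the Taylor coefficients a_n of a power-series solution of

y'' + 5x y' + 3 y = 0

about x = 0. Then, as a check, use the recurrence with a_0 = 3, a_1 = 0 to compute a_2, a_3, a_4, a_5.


Substitute y = sum_n a_n x^n.
y''(x) has coefficient (n+2)(n+1) a_{n+2} at x^n;
5 x y'(x) has coefficient 5 n a_n at x^n (shift);
3 y(x) has coefficient 3 a_n at x^n.
Matching x^n: (n+2)(n+1) a_{n+2} + (5n + 3) a_n = 0.
Thus a_{n+2} = (-5n - 3) / ((n+1)(n+2)) * a_n.

Check with a_0 = 3, a_1 = 0 (apply the recurrence for n = 0, 1, 2, 3): a_0 = 3, a_1 = 0, a_2 = -9/2, a_3 = 0, a_4 = 39/8, a_5 = 0.

a_(n+2) = (-5n - 3) / ((n+1)(n+2)) * a_n; check: a_0 = 3, a_1 = 0, a_2 = -9/2, a_3 = 0, a_4 = 39/8, a_5 = 0


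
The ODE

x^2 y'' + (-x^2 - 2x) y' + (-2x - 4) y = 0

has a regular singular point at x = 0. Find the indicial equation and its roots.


Divide by x^2 to reach normal form y'' + P_1(x) y' + P_2(x) y = 0 with P_1(x) = -1 - 2/x and P_2(x) = -2/x - 4/x^2.
x = 0 is a singular point because the y'-coefficient -1 - 2/x has a pole at x = 0 and the y-coefficient -2/x - 4/x^2 has a pole at x = 0.
It is a regular singular point because x P_1(x) = p(x) = -x - 2 and x^2 P_2(x) = q(x) = -2x - 4 are polynomials, hence analytic at x = 0.
p(0) = -2,  q(0) = -4.
Indicial equation: r(r-1) + p(0) r + q(0) = 0, i.e. r^2 + (p(0) - 1) r + q(0) = 0, i.e. r^2 - 3 r - 4 = 0.
Discriminant: (-3)^2 - 4(-4) = 25, so r = (3 ± 5)/2.
Solving: r_1 = 4, r_2 = -1.

indicial: r^2 - 3 r - 4 = 0; roots r_1 = 4, r_2 = -1


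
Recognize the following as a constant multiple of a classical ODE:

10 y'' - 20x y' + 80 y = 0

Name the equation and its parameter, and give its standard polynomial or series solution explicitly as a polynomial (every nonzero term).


All three coefficients share the factor 10; dividing through by 10 gives  y'' - 2x y' + 8 y = 0.
This matches the Hermite equation y'' - 2x y' + 2n y = 0 with 2n = 8, so n = 4; the polynomial solution is H_4(x).
With y = sum_k a_k x^k, matching x^k gives (k+2)(k+1) a_{k+2} = 2(k - n) a_k = 2(k - 4) a_k. The right side vanishes at k = 4, so the series with the parity of 4 terminates at degree 4.
Standard normalization: leading coefficient of H_n is 2^n, so a_4 = 2^4 = 16. Work downward with a_k = (k+1)(k+2) a_{k+2} / (2(k - n)):
  a_2 = (3)(4)(16) / (2(2 - 4)) = 192/(-4) = -48
  a_0 = (1)(2)(-48) / (2(0 - 4)) = -96/(-8) = 12
Hence H_4(x) = 16 x^4 - 48 x^2 + 12.

H_4(x); series = 16 x^4 - 48 x^2 + 12


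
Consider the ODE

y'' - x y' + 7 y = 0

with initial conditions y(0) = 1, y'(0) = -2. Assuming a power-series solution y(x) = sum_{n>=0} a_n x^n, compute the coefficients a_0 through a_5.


Ansatz: y(x) = sum_{n>=0} a_n x^n, so y'(x) = sum_{n>=1} n a_n x^(n-1) and y''(x) = sum_{n>=2} n(n-1) a_n x^(n-2).
Substitute into P(x) y'' + Q(x) y' + R(x) y = 0 with P(x) = 1, Q(x) = -x, R(x) = 7, and match powers of x.
Initial conditions: a_0 = 1, a_1 = -2.
Setting the coefficient of each power of x to zero and solving order by order (substituting the coefficients already found):
  x^0: 2 a_2 + 7 a_0 = 0  ->  2 a_2 = -7 a_0 = -7  ->  a_2 = -7/2
  x^1: 6 a_3 + 6 a_1 = 0  ->  6 a_3 = -6 a_1 = 12  ->  a_3 = 2
  x^2: 12 a_4 + 5 a_2 = 0  ->  12 a_4 = -5 a_2 = 35/2  ->  a_4 = 35/24
  x^3: 20 a_5 + 4 a_3 = 0  ->  20 a_5 = -4 a_3 = -8  ->  a_5 = -2/5
Truncated series: y(x) = 1 - 2 x - (7/2) x^2 + 2 x^3 + (35/24) x^4 - (2/5) x^5 + O(x^6).

a_0 = 1; a_1 = -2; a_2 = -7/2; a_3 = 2; a_4 = 35/24; a_5 = -2/5


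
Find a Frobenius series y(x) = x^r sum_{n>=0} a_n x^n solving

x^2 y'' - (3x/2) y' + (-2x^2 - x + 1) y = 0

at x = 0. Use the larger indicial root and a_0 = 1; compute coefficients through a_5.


Write in Frobenius form y'' + (p(x)/x) y' + (q(x)/x^2) y = 0:
  p(x) = -3/2,  q(x) = -2x^2 - x + 1.
Indicial equation: r(r-1) + (-3/2) r + (1) = 0 -> roots r_1 = 2, r_2 = 1/2.
Take r = r_1 = 2. Let y(x) = x^r sum_{n>=0} a_n x^n with a_0 = 1.
Substitute y = x^r sum a_n x^n and match x^{r+n}. The recurrence is
  D(n) a_n - 1 a_{n-1} - 2 a_{n-2} = 0,  where D(n) = (r+n)(r+n-1) + (-3/2)(r+n) + (1).
  a_n = [1 a_{n-1} + 2 a_{n-2}] / D(n).
Since the indicial polynomial factors as (r - r_1)(r - r_2), D(n) = (r_1 + n - r_1)(r_1 + n - r_2) = n(n + 3/2).
Evaluating step by step (a_0 = 1):
  n = 1: D(1) = 1(1 + 3/2) = 5/2; numerator = 1(1) = 1; a_1 = (1)/(5/2) = 2/5
  n = 2: D(2) = 2(2 + 3/2) = 7; numerator = 1(2/5) + 2(1) = 12/5; a_2 = (12/5)/(7) = 12/35
  n = 3: D(3) = 3(3 + 3/2) = 27/2; numerator = 1(12/35) + 2(2/5) = 8/7; a_3 = (8/7)/(27/2) = 16/189
  n = 4: D(4) = 4(4 + 3/2) = 22; numerator = 1(16/189) + 2(12/35) = 104/135; a_4 = (104/135)/(22) = 52/1485
  n = 5: D(5) = 5(5 + 3/2) = 65/2; numerator = 1(52/1485) + 2(16/189) = 236/1155; a_5 = (236/1155)/(65/2) = 472/75075

r = 2; a_0 = 1; a_1 = 2/5; a_2 = 12/35; a_3 = 16/189; a_4 = 52/1485; a_5 = 472/75075


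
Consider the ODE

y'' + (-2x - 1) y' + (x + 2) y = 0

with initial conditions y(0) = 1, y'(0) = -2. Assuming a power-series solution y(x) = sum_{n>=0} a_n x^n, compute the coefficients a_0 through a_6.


Ansatz: y(x) = sum_{n>=0} a_n x^n, so y'(x) = sum_{n>=1} n a_n x^(n-1) and y''(x) = sum_{n>=2} n(n-1) a_n x^(n-2).
Substitute into P(x) y'' + Q(x) y' + R(x) y = 0 with P(x) = 1, Q(x) = -2x - 1, R(x) = x + 2, and match powers of x.
Initial conditions: a_0 = 1, a_1 = -2.
Setting the coefficient of each power of x to zero and solving order by order (substituting the coefficients already found):
  x^0: 2 a_2 - a_1 + 2 a_0 = 0  ->  2 a_2 = a_1 - 2 a_0 = -4  ->  a_2 = -2
  x^1: 6 a_3 - 2 a_2 + a_0 = 0  ->  6 a_3 = 2 a_2 - a_0 = -5  ->  a_3 = -5/6
  x^2: 12 a_4 - 3 a_3 - 2 a_2 + a_1 = 0  ->  12 a_4 = 3 a_3 + 2 a_2 - a_1 = -9/2  ->  a_4 = -3/8
  x^3: 20 a_5 - 4 a_4 - 4 a_3 + a_2 = 0  ->  20 a_5 = 4 a_4 + 4 a_3 - a_2 = -17/6  ->  a_5 = -17/120
  x^4: 30 a_6 - 5 a_5 - 6 a_4 + a_3 = 0  ->  30 a_6 = 5 a_5 + 6 a_4 - a_3 = -17/8  ->  a_6 = -17/240
Truncated series: y(x) = 1 - 2 x - 2 x^2 - (5/6) x^3 - (3/8) x^4 - (17/120) x^5 - (17/240) x^6 + O(x^7).

a_0 = 1; a_1 = -2; a_2 = -2; a_3 = -5/6; a_4 = -3/8; a_5 = -17/120; a_6 = -17/240


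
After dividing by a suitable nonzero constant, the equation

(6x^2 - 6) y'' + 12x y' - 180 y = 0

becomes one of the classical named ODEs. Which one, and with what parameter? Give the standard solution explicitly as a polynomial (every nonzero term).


All three coefficients share the factor -6; dividing through by -6 gives  (1 - x^2) y'' - 2x y' + 30 y = 0.
This matches the Legendre equation (1 - x^2) y'' - 2x y' + n(n+1) y = 0 (note the -2x y' term) with n(n+1) = 30, so n = 5; the polynomial solution is P_5(x).
With y = sum_k a_k x^k, matching x^k gives (k+2)(k+1) a_{k+2} = [k(k+1) - n(n+1)] a_k = (k - 5)(k + 6) a_k. The right side vanishes at k = 5, so the series with the parity of 5 terminates at degree 5.
Standard normalization (P_n(1) = 1): leading coefficient (2n)!/(2^n (n!)^2) = 3628800/(32*14400) = 63/8, so a_5 = 63/8. Work downward with a_k = (k+1)(k+2) a_{k+2} / ((k - 5)(k + 6)):
  a_3 = (4)(5)(63/8) / ((3 - 5)(3 + 6)) = (315/2)/(-18) = -35/4
  a_1 = (2)(3)(-35/4) / ((1 - 5)(1 + 6)) = (-105/2)/(-28) = 15/8
Hence P_5(x) = 63 x^5/8 - 35 x^3/4 + 15 x/8.

P_5(x); series = 63 x^5/8 - 35 x^3/4 + 15 x/8


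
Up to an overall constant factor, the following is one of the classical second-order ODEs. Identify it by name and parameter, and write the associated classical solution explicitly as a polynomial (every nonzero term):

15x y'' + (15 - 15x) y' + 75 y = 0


All three coefficients share the factor 15; dividing through by 15 gives  x y'' + (1 - x) y' + 5 y = 0.
This matches the Laguerre equation x y'' + (1 - x) y' + n y = 0 with n = 5; the polynomial solution is L_5(x).
With y = sum_k a_k x^k, matching x^k gives (k+1)k a_{k+1} + (k+1) a_{k+1} - k a_k + n a_k = 0, i.e. (k+1)^2 a_{k+1} = (k - n) a_k = (k - 5) a_k. The right side vanishes at k = 5, so the series terminates at degree 5.
Standard normalization L_n(0) = 1 gives a_0 = 1. Work upward with a_{k+1} = (k - 5) a_k / (k+1)^2:
  a_1 = (0 - 5)(1) / 1^2 = -5/1 = -5
  a_2 = (1 - 5)(-5) / 2^2 = 20/4 = 5
  a_3 = (2 - 5)(5) / 3^2 = -15/9 = -5/3
  a_4 = (3 - 5)(-5/3) / 4^2 = (10/3)/16 = 5/24
  a_5 = (4 - 5)(5/24) / 5^2 = (-5/24)/25 = -1/120
Hence L_5(x) = -x^5/120 + 5 x^4/24 - 5 x^3/3 + 5 x^2 - 5 x + 1.

L_5(x); series = -x^5/120 + 5 x^4/24 - 5 x^3/3 + 5 x^2 - 5 x + 1


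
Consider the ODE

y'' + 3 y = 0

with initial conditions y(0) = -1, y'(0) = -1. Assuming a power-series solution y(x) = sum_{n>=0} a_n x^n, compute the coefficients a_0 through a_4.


Ansatz: y(x) = sum_{n>=0} a_n x^n, so y'(x) = sum_{n>=1} n a_n x^(n-1) and y''(x) = sum_{n>=2} n(n-1) a_n x^(n-2).
Substitute into P(x) y'' + Q(x) y' + R(x) y = 0 with P(x) = 1, Q(x) = 0, R(x) = 3, and match powers of x.
Initial conditions: a_0 = -1, a_1 = -1.
Setting the coefficient of each power of x to zero and solving order by order (substituting the coefficients already found):
  x^0: 2 a_2 + 3 a_0 = 0  ->  2 a_2 = -3 a_0 = 3  ->  a_2 = 3/2
  x^1: 6 a_3 + 3 a_1 = 0  ->  6 a_3 = -3 a_1 = 3  ->  a_3 = 1/2
  x^2: 12 a_4 + 3 a_2 = 0  ->  12 a_4 = -3 a_2 = -9/2  ->  a_4 = -3/8
Truncated series: y(x) = -1 - x + (3/2) x^2 + (1/2) x^3 - (3/8) x^4 + O(x^5).

a_0 = -1; a_1 = -1; a_2 = 3/2; a_3 = 1/2; a_4 = -3/8


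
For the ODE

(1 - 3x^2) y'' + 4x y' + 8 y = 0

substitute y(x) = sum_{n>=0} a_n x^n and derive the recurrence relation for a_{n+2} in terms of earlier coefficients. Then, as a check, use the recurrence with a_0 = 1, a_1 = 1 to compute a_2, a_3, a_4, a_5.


Substitute y = sum_n a_n x^n.
(1 - 3 x^2) y'' contributes (n+2)(n+1) a_{n+2} - 3 n(n-1) a_n at x^n.
4 x y'(x) contributes 4 n a_n at x^n.
8 y(x) contributes 8 a_n at x^n.
Matching x^n: (n+2)(n+1) a_{n+2} + (-3 n(n-1) + 4 n + 8) a_n = 0.
Thus a_{n+2} = (3 n(n-1) - 4 n - 8) / ((n+1)(n+2)) * a_n.

Check with a_0 = 1, a_1 = 1 (apply the recurrence for n = 0, 1, 2, 3): a_0 = 1, a_1 = 1, a_2 = -4, a_3 = -2, a_4 = 10/3, a_5 = 1/5.

a_(n+2) = (3 n(n-1) - 4 n - 8) / ((n+1)(n+2)) * a_n; check: a_0 = 1, a_1 = 1, a_2 = -4, a_3 = -2, a_4 = 10/3, a_5 = 1/5


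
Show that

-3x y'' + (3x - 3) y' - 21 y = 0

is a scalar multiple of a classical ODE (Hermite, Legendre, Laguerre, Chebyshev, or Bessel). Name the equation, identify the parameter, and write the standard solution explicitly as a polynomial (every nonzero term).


All three coefficients share the factor -3; dividing through by -3 gives  x y'' + (1 - x) y' + 7 y = 0.
This matches the Laguerre equation x y'' + (1 - x) y' + n y = 0 with n = 7; the polynomial solution is L_7(x).
With y = sum_k a_k x^k, matching x^k gives (k+1)k a_{k+1} + (k+1) a_{k+1} - k a_k + n a_k = 0, i.e. (k+1)^2 a_{k+1} = (k - n) a_k = (k - 7) a_k. The right side vanishes at k = 7, so the series terminates at degree 7.
Standard normalization L_n(0) = 1 gives a_0 = 1. Work upward with a_{k+1} = (k - 7) a_k / (k+1)^2:
  a_1 = (0 - 7)(1) / 1^2 = -7/1 = -7
  a_2 = (1 - 7)(-7) / 2^2 = 42/4 = 21/2
  a_3 = (2 - 7)(21/2) / 3^2 = (-105/2)/9 = -35/6
  a_4 = (3 - 7)(-35/6) / 4^2 = (70/3)/16 = 35/24
  a_5 = (4 - 7)(35/24) / 5^2 = (-35/8)/25 = -7/40
  a_6 = (5 - 7)(-7/40) / 6^2 = (7/20)/36 = 7/720
  a_7 = (6 - 7)(7/720) / 7^2 = (-7/720)/49 = -1/5040
Hence L_7(x) = -x^7/5040 + 7 x^6/720 - 7 x^5/40 + 35 x^4/24 - 35 x^3/6 + 21 x^2/2 - 7 x + 1.

L_7(x); series = -x^7/5040 + 7 x^6/720 - 7 x^5/40 + 35 x^4/24 - 35 x^3/6 + 21 x^2/2 - 7 x + 1


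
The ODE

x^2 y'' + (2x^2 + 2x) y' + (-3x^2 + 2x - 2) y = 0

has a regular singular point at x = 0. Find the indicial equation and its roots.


Divide by x^2 to reach normal form y'' + P_1(x) y' + P_2(x) y = 0 with P_1(x) = 2 + 2/x and P_2(x) = -3 + 2/x - 2/x^2.
x = 0 is a singular point because the y'-coefficient 2 + 2/x has a pole at x = 0 and the y-coefficient -3 + 2/x - 2/x^2 has a pole at x = 0.
It is a regular singular point because x P_1(x) = p(x) = 2x + 2 and x^2 P_2(x) = q(x) = -3x^2 + 2x - 2 are polynomials, hence analytic at x = 0.
p(0) = 2,  q(0) = -2.
Indicial equation: r(r-1) + p(0) r + q(0) = 0, i.e. r^2 + (p(0) - 1) r + q(0) = 0, i.e. r^2 + 1 r - 2 = 0.
Discriminant: (1)^2 - 4(-2) = 9, so r = (-1 ± 3)/2.
Solving: r_1 = 1, r_2 = -2.

indicial: r^2 + 1 r - 2 = 0; roots r_1 = 1, r_2 = -2


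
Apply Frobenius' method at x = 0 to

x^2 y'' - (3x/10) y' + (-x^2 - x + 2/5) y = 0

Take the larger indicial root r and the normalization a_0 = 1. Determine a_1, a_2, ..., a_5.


Write in Frobenius form y'' + (p(x)/x) y' + (q(x)/x^2) y = 0:
  p(x) = -3/10,  q(x) = -x^2 - x + 2/5.
Indicial equation: r(r-1) + (-3/10) r + (2/5) = 0 -> roots r_1 = 4/5, r_2 = 1/2.
Take r = r_1 = 4/5. Let y(x) = x^r sum_{n>=0} a_n x^n with a_0 = 1.
Substitute y = x^r sum a_n x^n and match x^{r+n}. The recurrence is
  D(n) a_n - 1 a_{n-1} - 1 a_{n-2} = 0,  where D(n) = (r+n)(r+n-1) + (-3/10)(r+n) + (2/5).
  a_n = [1 a_{n-1} + 1 a_{n-2}] / D(n).
Since the indicial polynomial factors as (r - r_1)(r - r_2), D(n) = (r_1 + n - r_1)(r_1 + n - r_2) = n(n + 3/10).
Evaluating step by step (a_0 = 1):
  n = 1: D(1) = 1(1 + 3/10) = 13/10; numerator = 1(1) = 1; a_1 = (1)/(13/10) = 10/13
  n = 2: D(2) = 2(2 + 3/10) = 23/5; numerator = 1(10/13) + 1(1) = 23/13; a_2 = (23/13)/(23/5) = 5/13
  n = 3: D(3) = 3(3 + 3/10) = 99/10; numerator = 1(5/13) + 1(10/13) = 15/13; a_3 = (15/13)/(99/10) = 50/429
  n = 4: D(4) = 4(4 + 3/10) = 86/5; numerator = 1(50/429) + 1(5/13) = 215/429; a_4 = (215/429)/(86/5) = 25/858
  n = 5: D(5) = 5(5 + 3/10) = 53/2; numerator = 1(25/858) + 1(50/429) = 125/858; a_5 = (125/858)/(53/2) = 125/22737

r = 4/5; a_0 = 1; a_1 = 10/13; a_2 = 5/13; a_3 = 50/429; a_4 = 25/858; a_5 = 125/22737


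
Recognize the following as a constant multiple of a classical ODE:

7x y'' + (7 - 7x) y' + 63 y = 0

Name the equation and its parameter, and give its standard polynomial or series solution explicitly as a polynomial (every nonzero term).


All three coefficients share the factor 7; dividing through by 7 gives  x y'' + (1 - x) y' + 9 y = 0.
This matches the Laguerre equation x y'' + (1 - x) y' + n y = 0 with n = 9; the polynomial solution is L_9(x).
With y = sum_k a_k x^k, matching x^k gives (k+1)k a_{k+1} + (k+1) a_{k+1} - k a_k + n a_k = 0, i.e. (k+1)^2 a_{k+1} = (k - n) a_k = (k - 9) a_k. The right side vanishes at k = 9, so the series terminates at degree 9.
Standard normalization L_n(0) = 1 gives a_0 = 1. Work upward with a_{k+1} = (k - 9) a_k / (k+1)^2:
  a_1 = (0 - 9)(1) / 1^2 = -9/1 = -9
  a_2 = (1 - 9)(-9) / 2^2 = 72/4 = 18
  a_3 = (2 - 9)(18) / 3^2 = -126/9 = -14
  a_4 = (3 - 9)(-14) / 4^2 = 84/16 = 21/4
  a_5 = (4 - 9)(21/4) / 5^2 = (-105/4)/25 = -21/20
  a_6 = (5 - 9)(-21/20) / 6^2 = (21/5)/36 = 7/60
  a_7 = (6 - 9)(7/60) / 7^2 = (-7/20)/49 = -1/140
  a_8 = (7 - 9)(-1/140) / 8^2 = (1/70)/64 = 1/4480
  a_9 = (8 - 9)(1/4480) / 9^2 = (-1/4480)/81 = -1/362880
Hence L_9(x) = -x^9/362880 + x^8/4480 - x^7/140 + 7 x^6/60 - 21 x^5/20 + 21 x^4/4 - 14 x^3 + 18 x^2 - 9 x + 1.

L_9(x); series = -x^9/362880 + x^8/4480 - x^7/140 + 7 x^6/60 - 21 x^5/20 + 21 x^4/4 - 14 x^3 + 18 x^2 - 9 x + 1


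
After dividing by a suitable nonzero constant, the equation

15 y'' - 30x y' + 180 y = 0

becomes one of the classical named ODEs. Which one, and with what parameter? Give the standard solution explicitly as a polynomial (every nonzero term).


All three coefficients share the factor 15; dividing through by 15 gives  y'' - 2x y' + 12 y = 0.
This matches the Hermite equation y'' - 2x y' + 2n y = 0 with 2n = 12, so n = 6; the polynomial solution is H_6(x).
With y = sum_k a_k x^k, matching x^k gives (k+2)(k+1) a_{k+2} = 2(k - n) a_k = 2(k - 6) a_k. The right side vanishes at k = 6, so the series with the parity of 6 terminates at degree 6.
Standard normalization: leading coefficient of H_n is 2^n, so a_6 = 2^6 = 64. Work downward with a_k = (k+1)(k+2) a_{k+2} / (2(k - n)):
  a_4 = (5)(6)(64) / (2(4 - 6)) = 1920/(-4) = -480
  a_2 = (3)(4)(-480) / (2(2 - 6)) = -5760/(-8) = 720
  a_0 = (1)(2)(720) / (2(0 - 6)) = 1440/(-12) = -120
Hence H_6(x) = 64 x^6 - 480 x^4 + 720 x^2 - 120.

H_6(x); series = 64 x^6 - 480 x^4 + 720 x^2 - 120


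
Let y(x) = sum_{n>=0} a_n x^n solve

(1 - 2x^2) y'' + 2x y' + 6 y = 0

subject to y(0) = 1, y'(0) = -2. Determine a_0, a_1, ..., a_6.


Ansatz: y(x) = sum_{n>=0} a_n x^n, so y'(x) = sum_{n>=1} n a_n x^(n-1) and y''(x) = sum_{n>=2} n(n-1) a_n x^(n-2).
Substitute into P(x) y'' + Q(x) y' + R(x) y = 0 with P(x) = 1 - 2x^2, Q(x) = 2x, R(x) = 6, and match powers of x.
Initial conditions: a_0 = 1, a_1 = -2.
Setting the coefficient of each power of x to zero and solving order by order (substituting the coefficients already found):
  x^0: 2 a_2 + 6 a_0 = 0  ->  2 a_2 = -6 a_0 = -6  ->  a_2 = -3
  x^1: 6 a_3 + 8 a_1 = 0  ->  6 a_3 = -8 a_1 = 16  ->  a_3 = 8/3
  x^2: 12 a_4 + 6 a_2 = 0  ->  12 a_4 = -6 a_2 = 18  ->  a_4 = 3/2
  x^3: 20 a_5 = 0  ->  a_5 = 0
  x^4: 30 a_6 - 10 a_4 = 0  ->  30 a_6 = 10 a_4 = 15  ->  a_6 = 1/2
Truncated series: y(x) = 1 - 2 x - 3 x^2 + (8/3) x^3 + (3/2) x^4 + (1/2) x^6 + O(x^7).

a_0 = 1; a_1 = -2; a_2 = -3; a_3 = 8/3; a_4 = 3/2; a_5 = 0; a_6 = 1/2


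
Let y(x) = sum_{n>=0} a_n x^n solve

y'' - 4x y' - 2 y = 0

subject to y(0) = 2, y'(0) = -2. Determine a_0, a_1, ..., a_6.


Ansatz: y(x) = sum_{n>=0} a_n x^n, so y'(x) = sum_{n>=1} n a_n x^(n-1) and y''(x) = sum_{n>=2} n(n-1) a_n x^(n-2).
Substitute into P(x) y'' + Q(x) y' + R(x) y = 0 with P(x) = 1, Q(x) = -4x, R(x) = -2, and match powers of x.
Initial conditions: a_0 = 2, a_1 = -2.
Setting the coefficient of each power of x to zero and solving order by order (substituting the coefficients already found):
  x^0: 2 a_2 - 2 a_0 = 0  ->  2 a_2 = 2 a_0 = 4  ->  a_2 = 2
  x^1: 6 a_3 - 6 a_1 = 0  ->  6 a_3 = 6 a_1 = -12  ->  a_3 = -2
  x^2: 12 a_4 - 10 a_2 = 0  ->  12 a_4 = 10 a_2 = 20  ->  a_4 = 5/3
  x^3: 20 a_5 - 14 a_3 = 0  ->  20 a_5 = 14 a_3 = -28  ->  a_5 = -7/5
  x^4: 30 a_6 - 18 a_4 = 0  ->  30 a_6 = 18 a_4 = 30  ->  a_6 = 1
Truncated series: y(x) = 2 - 2 x + 2 x^2 - 2 x^3 + (5/3) x^4 - (7/5) x^5 + x^6 + O(x^7).

a_0 = 2; a_1 = -2; a_2 = 2; a_3 = -2; a_4 = 5/3; a_5 = -7/5; a_6 = 1


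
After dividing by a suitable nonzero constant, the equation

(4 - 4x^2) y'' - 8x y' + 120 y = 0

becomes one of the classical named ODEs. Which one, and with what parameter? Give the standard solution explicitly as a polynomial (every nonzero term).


All three coefficients share the factor 4; dividing through by 4 gives  (1 - x^2) y'' - 2x y' + 30 y = 0.
This matches the Legendre equation (1 - x^2) y'' - 2x y' + n(n+1) y = 0 (note the -2x y' term) with n(n+1) = 30, so n = 5; the polynomial solution is P_5(x).
With y = sum_k a_k x^k, matching x^k gives (k+2)(k+1) a_{k+2} = [k(k+1) - n(n+1)] a_k = (k - 5)(k + 6) a_k. The right side vanishes at k = 5, so the series with the parity of 5 terminates at degree 5.
Standard normalization (P_n(1) = 1): leading coefficient (2n)!/(2^n (n!)^2) = 3628800/(32*14400) = 63/8, so a_5 = 63/8. Work downward with a_k = (k+1)(k+2) a_{k+2} / ((k - 5)(k + 6)):
  a_3 = (4)(5)(63/8) / ((3 - 5)(3 + 6)) = (315/2)/(-18) = -35/4
  a_1 = (2)(3)(-35/4) / ((1 - 5)(1 + 6)) = (-105/2)/(-28) = 15/8
Hence P_5(x) = 63 x^5/8 - 35 x^3/4 + 15 x/8.

P_5(x); series = 63 x^5/8 - 35 x^3/4 + 15 x/8


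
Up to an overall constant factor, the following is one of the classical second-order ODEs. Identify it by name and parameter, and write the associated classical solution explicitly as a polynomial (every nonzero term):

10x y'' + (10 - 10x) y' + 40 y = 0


All three coefficients share the factor 10; dividing through by 10 gives  x y'' + (1 - x) y' + 4 y = 0.
This matches the Laguerre equation x y'' + (1 - x) y' + n y = 0 with n = 4; the polynomial solution is L_4(x).
With y = sum_k a_k x^k, matching x^k gives (k+1)k a_{k+1} + (k+1) a_{k+1} - k a_k + n a_k = 0, i.e. (k+1)^2 a_{k+1} = (k - n) a_k = (k - 4) a_k. The right side vanishes at k = 4, so the series terminates at degree 4.
Standard normalization L_n(0) = 1 gives a_0 = 1. Work upward with a_{k+1} = (k - 4) a_k / (k+1)^2:
  a_1 = (0 - 4)(1) / 1^2 = -4/1 = -4
  a_2 = (1 - 4)(-4) / 2^2 = 12/4 = 3
  a_3 = (2 - 4)(3) / 3^2 = -6/9 = -2/3
  a_4 = (3 - 4)(-2/3) / 4^2 = (2/3)/16 = 1/24
Hence L_4(x) = x^4/24 - 2 x^3/3 + 3 x^2 - 4 x + 1.

L_4(x); series = x^4/24 - 2 x^3/3 + 3 x^2 - 4 x + 1


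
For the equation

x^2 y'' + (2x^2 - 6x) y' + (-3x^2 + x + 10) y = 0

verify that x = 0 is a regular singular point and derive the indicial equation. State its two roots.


Divide by x^2 to reach normal form y'' + P_1(x) y' + P_2(x) y = 0 with P_1(x) = 2 - 6/x and P_2(x) = -3 + 1/x + 10/x^2.
x = 0 is a singular point because the y'-coefficient 2 - 6/x has a pole at x = 0 and the y-coefficient -3 + 1/x + 10/x^2 has a pole at x = 0.
It is a regular singular point because x P_1(x) = p(x) = 2x - 6 and x^2 P_2(x) = q(x) = -3x^2 + x + 10 are polynomials, hence analytic at x = 0.
p(0) = -6,  q(0) = 10.
Indicial equation: r(r-1) + p(0) r + q(0) = 0, i.e. r^2 + (p(0) - 1) r + q(0) = 0, i.e. r^2 - 7 r + 10 = 0.
Discriminant: (-7)^2 - 4(10) = 9, so r = (7 ± 3)/2.
Solving: r_1 = 5, r_2 = 2.

indicial: r^2 - 7 r + 10 = 0; roots r_1 = 5, r_2 = 2
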